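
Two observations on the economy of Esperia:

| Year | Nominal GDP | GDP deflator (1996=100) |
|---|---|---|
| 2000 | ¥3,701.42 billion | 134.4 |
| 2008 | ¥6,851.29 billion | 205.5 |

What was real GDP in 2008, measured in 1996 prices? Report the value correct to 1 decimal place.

Real GDP = Nominal / (GDP deflator/100) = 6851.29 / 2.055 = 3333.96.

¥3,334.0 billion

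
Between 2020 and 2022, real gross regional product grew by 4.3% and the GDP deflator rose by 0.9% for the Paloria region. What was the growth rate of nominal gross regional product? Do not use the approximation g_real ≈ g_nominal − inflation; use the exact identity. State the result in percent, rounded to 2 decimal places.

5.24%

(1 + g_nom) = (1 + g_real)(1 + π) = 1.0430 × 1.0090 = 1.05239.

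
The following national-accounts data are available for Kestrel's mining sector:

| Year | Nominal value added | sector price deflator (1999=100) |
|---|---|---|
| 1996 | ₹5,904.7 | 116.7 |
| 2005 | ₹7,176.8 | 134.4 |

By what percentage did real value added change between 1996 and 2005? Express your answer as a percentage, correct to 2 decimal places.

Real value added 1996 = 5904.7 / 1.167 = 5059.73.
Real value added 2005 = 7176.8 / 1.344 = 5339.88.
Real growth = 5339.88 / 5059.73 − 1 = 0.0554.

5.54%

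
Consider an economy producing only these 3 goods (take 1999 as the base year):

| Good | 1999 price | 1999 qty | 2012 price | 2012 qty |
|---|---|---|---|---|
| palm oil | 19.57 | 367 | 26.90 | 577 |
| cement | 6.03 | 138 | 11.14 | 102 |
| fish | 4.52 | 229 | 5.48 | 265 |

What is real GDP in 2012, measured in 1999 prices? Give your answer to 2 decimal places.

13104.75

Real GDP 2012 = Σ (p_1999 × q_2012) = 19.57·577 + 6.03·102 + 4.52·265 = 13104.75.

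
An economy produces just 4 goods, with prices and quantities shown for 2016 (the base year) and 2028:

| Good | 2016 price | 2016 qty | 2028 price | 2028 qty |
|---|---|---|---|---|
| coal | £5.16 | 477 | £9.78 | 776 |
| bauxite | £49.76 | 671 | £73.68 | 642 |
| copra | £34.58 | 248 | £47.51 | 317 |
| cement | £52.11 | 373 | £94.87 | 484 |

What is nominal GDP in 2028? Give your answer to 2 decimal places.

£115869.59

Nominal GDP 2028 = Σ (p_2028 × q_2028) = 9.78·776 + 73.68·642 + 47.51·317 + 94.87·484 = 115869.59.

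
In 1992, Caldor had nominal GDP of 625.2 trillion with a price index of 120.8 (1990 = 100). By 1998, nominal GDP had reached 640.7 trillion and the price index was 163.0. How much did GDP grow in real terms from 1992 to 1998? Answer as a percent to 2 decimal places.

Deflate each year: 1992 → 625.2/1.208 = 517.55; 1998 → 640.7/1.630 = 393.07.
So real GDP changed by 393.07/517.55 − 1 = -0.2405, i.e. -24.05%.

-24.05%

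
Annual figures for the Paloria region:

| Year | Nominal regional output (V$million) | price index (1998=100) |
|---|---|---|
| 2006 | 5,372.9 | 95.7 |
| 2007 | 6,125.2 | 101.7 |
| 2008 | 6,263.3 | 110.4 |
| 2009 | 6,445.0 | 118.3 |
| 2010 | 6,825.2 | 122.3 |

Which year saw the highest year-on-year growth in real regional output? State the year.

2007: real = 6125.2/1.017 = 6022.81; growth vs 2006 (5614.32) = 7.28%.
2008: real = 6263.3/1.104 = 5673.28; growth vs 2007 (6022.81) = -5.80%.
2009: real = 6445.0/1.183 = 5448.01; growth vs 2008 (5673.28) = -3.97%.
2010: real = 6825.2/1.223 = 5580.70; growth vs 2009 (5448.01) = 2.44%.

2007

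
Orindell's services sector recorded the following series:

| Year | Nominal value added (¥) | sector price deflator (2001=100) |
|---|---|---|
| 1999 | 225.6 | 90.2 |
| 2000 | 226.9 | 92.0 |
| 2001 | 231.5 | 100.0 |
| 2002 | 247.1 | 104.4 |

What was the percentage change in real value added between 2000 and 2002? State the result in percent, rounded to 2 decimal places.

-4.03%

Real value added 2000 = 226.9/0.920 = 246.63.
Real value added 2002 = 247.1/1.044 = 236.69.
Change = 236.69/246.63 − 1 = -0.0403.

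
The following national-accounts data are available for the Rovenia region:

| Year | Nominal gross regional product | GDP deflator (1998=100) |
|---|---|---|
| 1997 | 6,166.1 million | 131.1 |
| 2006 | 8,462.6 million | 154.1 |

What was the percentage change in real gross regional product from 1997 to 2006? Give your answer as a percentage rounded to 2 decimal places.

Deflate each year: 1997 → 6166.1/1.311 = 4703.36; 2006 → 8462.6/1.541 = 5491.63.
So real gross regional product changed by 5491.63/4703.36 − 1 = 0.1676, i.e. 16.76%.

16.76%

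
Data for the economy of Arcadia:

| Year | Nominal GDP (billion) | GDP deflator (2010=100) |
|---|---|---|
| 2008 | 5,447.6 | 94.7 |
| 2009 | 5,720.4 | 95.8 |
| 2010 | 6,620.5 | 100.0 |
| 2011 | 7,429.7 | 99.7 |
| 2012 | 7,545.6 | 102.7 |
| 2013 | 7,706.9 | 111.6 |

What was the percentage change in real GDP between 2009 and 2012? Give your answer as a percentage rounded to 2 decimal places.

Real GDP 2009 = 5720.4/0.958 = 5971.19.
Real GDP 2012 = 7545.6/1.027 = 7347.22.
Change = 7347.22/5971.19 − 1 = 0.2304.

23.04%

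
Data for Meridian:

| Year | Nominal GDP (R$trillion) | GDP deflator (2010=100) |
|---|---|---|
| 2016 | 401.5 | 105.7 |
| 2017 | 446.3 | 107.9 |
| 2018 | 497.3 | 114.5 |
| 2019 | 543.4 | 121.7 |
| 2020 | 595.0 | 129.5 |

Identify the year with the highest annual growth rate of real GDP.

2017

2017: real = 446.3/1.079 = 413.62; growth vs 2016 (379.85) = 8.89%.
2018: real = 497.3/1.145 = 434.32; growth vs 2017 (413.62) = 5.00%.
2019: real = 543.4/1.217 = 446.51; growth vs 2018 (434.32) = 2.81%.
2020: real = 595.0/1.295 = 459.46; growth vs 2019 (446.51) = 2.90%.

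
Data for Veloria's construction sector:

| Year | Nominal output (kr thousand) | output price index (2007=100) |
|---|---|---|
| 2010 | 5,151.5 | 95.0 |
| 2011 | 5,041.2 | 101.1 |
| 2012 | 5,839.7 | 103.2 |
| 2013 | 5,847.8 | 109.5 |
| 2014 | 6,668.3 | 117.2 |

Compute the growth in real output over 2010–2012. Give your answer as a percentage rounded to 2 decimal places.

Real output 2010 = 5151.5/0.950 = 5422.63.
Real output 2012 = 5839.7/1.032 = 5658.62.
Change = 5658.62/5422.63 − 1 = 0.0435.

4.35%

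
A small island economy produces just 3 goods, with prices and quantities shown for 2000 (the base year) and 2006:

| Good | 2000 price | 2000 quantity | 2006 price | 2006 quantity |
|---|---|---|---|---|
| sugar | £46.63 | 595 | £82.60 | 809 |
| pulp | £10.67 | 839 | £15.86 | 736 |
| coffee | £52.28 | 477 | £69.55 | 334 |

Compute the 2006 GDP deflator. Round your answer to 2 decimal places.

Nominal GDP 2006 = 82.60·809 + 15.86·736 + 69.55·334 = 101726.06.
Real GDP 2006 (at 2000 prices) = 46.63·809 + 10.67·736 + 52.28·334 = 63038.31.
Deflator = Nominal/Real × 100 = 101726.06/63038.31 × 100 = 161.372.

161.37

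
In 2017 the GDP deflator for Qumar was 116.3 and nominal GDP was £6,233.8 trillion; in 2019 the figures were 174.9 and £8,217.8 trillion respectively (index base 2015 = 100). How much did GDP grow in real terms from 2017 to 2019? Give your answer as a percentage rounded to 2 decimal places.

Deflate each year: 2017 → 6233.8/1.163 = 5360.10; 2019 → 8217.8/1.749 = 4698.57.
So real GDP changed by 4698.57/5360.10 − 1 = -0.1234, i.e. -12.34%.

-12.34%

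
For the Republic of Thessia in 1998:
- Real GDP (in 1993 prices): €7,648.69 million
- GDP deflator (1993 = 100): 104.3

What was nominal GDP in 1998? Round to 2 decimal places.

€7,977.58 million

Nominal GDP = Real × (GDP deflator/100) = 7648.69 × 1.043 = 7977.58.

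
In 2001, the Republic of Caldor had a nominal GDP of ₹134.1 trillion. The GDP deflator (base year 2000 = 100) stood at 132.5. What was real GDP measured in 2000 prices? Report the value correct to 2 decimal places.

Real GDP = Nominal / (GDP deflator/100) = 134.1 / 1.325 = 101.21.

₹101.21 trillion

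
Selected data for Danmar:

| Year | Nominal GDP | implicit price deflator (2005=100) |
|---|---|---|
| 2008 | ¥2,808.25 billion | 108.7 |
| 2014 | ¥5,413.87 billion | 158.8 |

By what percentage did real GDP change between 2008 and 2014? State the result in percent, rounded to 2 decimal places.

31.96%

Deflate each year: 2008 → 2808.25/1.087 = 2583.49; 2014 → 5413.87/1.588 = 3409.24.
So real GDP changed by 3409.24/2583.49 − 1 = 0.3196, i.e. 31.96%.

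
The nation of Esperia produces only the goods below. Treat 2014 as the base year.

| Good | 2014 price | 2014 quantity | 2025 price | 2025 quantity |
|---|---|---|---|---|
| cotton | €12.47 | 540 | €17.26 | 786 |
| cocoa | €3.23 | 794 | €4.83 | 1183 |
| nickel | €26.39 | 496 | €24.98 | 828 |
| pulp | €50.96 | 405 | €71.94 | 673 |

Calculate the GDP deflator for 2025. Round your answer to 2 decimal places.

Nominal GDP 2025 = 17.26·786 + 4.83·1183 + 24.98·828 + 71.94·673 = 88379.31.
Real GDP 2025 (at 2014 prices) = 12.47·786 + 3.23·1183 + 26.39·828 + 50.96·673 = 69769.51.
Deflator = Nominal/Real × 100 = 88379.31/69769.51 × 100 = 126.673.

126.67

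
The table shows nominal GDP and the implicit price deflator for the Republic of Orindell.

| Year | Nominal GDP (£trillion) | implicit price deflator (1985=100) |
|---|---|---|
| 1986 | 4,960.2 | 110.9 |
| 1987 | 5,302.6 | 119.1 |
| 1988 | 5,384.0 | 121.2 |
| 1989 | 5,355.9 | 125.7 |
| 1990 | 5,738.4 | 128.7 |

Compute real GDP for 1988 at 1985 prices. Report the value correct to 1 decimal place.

Real GDP 1988 = 5384.0 / 1.212 = 4442.24.

£4,442.2 trillion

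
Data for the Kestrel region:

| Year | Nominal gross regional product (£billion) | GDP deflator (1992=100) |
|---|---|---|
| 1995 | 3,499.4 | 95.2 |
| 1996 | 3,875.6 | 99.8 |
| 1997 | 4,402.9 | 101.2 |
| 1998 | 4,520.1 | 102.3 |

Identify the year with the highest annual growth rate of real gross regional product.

1997

1996: real = 3875.6/0.998 = 3883.37; growth vs 1995 (3675.84) = 5.65%.
1997: real = 4402.9/1.012 = 4350.69; growth vs 1996 (3883.37) = 12.03%.
1998: real = 4520.1/1.023 = 4418.48; growth vs 1997 (4350.69) = 1.56%.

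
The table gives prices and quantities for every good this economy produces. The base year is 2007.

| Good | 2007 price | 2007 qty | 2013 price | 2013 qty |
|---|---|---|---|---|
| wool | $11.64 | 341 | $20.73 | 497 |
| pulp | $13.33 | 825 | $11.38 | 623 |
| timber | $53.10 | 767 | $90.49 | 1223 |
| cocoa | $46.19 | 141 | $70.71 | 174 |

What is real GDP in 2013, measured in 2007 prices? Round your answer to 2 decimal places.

$87068.03

Real GDP 2013 = Σ (p_2007 × q_2013) = 11.64·497 + 13.33·623 + 53.10·1223 + 46.19·174 = 87068.03.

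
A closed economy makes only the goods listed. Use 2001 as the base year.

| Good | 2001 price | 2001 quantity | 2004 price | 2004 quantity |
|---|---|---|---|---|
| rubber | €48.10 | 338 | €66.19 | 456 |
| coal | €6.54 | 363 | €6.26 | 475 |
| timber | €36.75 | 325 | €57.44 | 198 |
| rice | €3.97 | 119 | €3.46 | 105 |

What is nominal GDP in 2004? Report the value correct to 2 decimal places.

Nominal GDP 2004 = Σ (p_2004 × q_2004) = 66.19·456 + 6.26·475 + 57.44·198 + 3.46·105 = 44892.56.

€44892.56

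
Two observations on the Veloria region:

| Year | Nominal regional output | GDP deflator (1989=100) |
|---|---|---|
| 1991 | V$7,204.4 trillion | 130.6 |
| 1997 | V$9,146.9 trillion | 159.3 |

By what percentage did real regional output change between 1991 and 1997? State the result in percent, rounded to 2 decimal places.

Real regional output 1991 = 7204.4 / 1.306 = 5516.39.
Real regional output 1997 = 9146.9 / 1.593 = 5741.93.
Real growth = 5741.93 / 5516.39 − 1 = 0.0409.

4.09%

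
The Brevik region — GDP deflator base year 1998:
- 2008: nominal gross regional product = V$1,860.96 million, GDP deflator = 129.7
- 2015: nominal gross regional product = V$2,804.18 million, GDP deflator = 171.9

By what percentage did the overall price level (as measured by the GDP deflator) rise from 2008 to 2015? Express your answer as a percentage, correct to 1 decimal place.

32.5%

Price-level change = 171.9 / 129.7 − 1 = 0.3254.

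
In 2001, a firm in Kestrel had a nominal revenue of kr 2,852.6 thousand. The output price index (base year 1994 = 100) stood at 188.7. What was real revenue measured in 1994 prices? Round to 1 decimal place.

kr 1,511.7 thousand

Real revenue = Nominal / (output price index/100) = 2852.6 / 1.887 = 1511.71.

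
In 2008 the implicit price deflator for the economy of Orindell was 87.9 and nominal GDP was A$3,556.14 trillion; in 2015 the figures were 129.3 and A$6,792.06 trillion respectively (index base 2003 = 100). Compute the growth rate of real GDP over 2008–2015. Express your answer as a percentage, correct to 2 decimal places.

Deflate each year: 2008 → 3556.14/0.879 = 4045.67; 2015 → 6792.06/1.293 = 5252.95.
So real GDP changed by 5252.95/4045.67 − 1 = 0.2984, i.e. 29.84%.

29.84%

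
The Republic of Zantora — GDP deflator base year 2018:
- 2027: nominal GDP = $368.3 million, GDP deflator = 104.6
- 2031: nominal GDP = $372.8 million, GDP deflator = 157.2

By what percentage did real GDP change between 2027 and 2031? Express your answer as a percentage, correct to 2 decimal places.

-32.65%

Real GDP 2027 = 368.3 / 1.046 = 352.10.
Real GDP 2031 = 372.8 / 1.572 = 237.15.
Real growth = 237.15 / 352.10 − 1 = -0.3265.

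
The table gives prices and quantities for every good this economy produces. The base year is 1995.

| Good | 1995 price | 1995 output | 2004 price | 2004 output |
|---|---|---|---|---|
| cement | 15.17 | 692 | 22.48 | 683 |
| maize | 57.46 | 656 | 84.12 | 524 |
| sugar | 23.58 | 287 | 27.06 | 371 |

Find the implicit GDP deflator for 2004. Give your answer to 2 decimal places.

141.15

Nominal GDP 2004 = 22.48·683 + 84.12·524 + 27.06·371 = 69471.98.
Real GDP 2004 (at 1995 prices) = 15.17·683 + 57.46·524 + 23.58·371 = 49218.33.
Deflator = Nominal/Real × 100 = 69471.98/49218.33 × 100 = 141.151.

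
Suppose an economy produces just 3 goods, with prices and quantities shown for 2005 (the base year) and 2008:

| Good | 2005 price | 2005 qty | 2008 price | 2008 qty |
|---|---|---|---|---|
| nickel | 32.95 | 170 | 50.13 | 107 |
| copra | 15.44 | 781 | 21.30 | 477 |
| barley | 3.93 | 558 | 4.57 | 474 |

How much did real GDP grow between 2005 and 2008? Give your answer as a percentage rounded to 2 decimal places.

Real GDP 2005 = Nominal GDP 2005 = 32.95·170 + 15.44·781 + 3.93·558 = 19853.08.
Real GDP 2008 (at 2005 prices) = 32.95·107 + 15.44·477 + 3.93·474 = 12753.35.
Real growth = 12753.35/19853.08 − 1 = -0.3576.

-35.76%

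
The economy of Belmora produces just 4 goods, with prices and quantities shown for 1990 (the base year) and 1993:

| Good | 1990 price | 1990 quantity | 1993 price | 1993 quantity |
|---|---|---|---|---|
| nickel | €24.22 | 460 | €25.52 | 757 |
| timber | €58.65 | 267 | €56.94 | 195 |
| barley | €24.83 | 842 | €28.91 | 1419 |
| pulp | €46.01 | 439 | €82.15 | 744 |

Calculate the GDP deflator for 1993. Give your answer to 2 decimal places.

Nominal GDP 1993 = 25.52·757 + 56.94·195 + 28.91·1419 + 82.15·744 = 132564.83.
Real GDP 1993 (at 1990 prices) = 24.22·757 + 58.65·195 + 24.83·1419 + 46.01·744 = 99236.50.
Deflator = Nominal/Real × 100 = 132564.83/99236.50 × 100 = 133.585.

133.58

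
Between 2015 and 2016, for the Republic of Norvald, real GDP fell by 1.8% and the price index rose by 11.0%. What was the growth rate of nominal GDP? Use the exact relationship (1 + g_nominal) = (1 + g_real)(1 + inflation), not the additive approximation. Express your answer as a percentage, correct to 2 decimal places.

(1 + g_nom) = (1 + g_real)(1 + π) = 0.9820 × 1.1100 = 1.09002.

9.00%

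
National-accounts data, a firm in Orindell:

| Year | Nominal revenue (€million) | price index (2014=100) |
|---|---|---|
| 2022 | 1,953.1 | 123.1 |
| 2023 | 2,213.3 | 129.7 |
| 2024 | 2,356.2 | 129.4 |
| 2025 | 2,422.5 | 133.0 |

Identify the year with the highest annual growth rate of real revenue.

2023

2023: real = 2213.3/1.297 = 1706.48; growth vs 2022 (1586.60) = 7.56%.
2024: real = 2356.2/1.294 = 1820.87; growth vs 2023 (1706.48) = 6.70%.
2025: real = 2422.5/1.330 = 1821.43; growth vs 2024 (1820.87) = 0.03%.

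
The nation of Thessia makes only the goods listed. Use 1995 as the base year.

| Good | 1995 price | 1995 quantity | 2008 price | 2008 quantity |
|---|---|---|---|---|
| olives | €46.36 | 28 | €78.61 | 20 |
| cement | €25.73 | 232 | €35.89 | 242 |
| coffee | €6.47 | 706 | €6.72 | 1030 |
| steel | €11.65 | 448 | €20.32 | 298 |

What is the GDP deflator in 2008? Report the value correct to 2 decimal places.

134.38

Nominal GDP 2008 = 78.61·20 + 35.89·242 + 6.72·1030 + 20.32·298 = 23234.54.
Real GDP 2008 (at 1995 prices) = 46.36·20 + 25.73·242 + 6.47·1030 + 11.65·298 = 17289.66.
Deflator = Nominal/Real × 100 = 23234.54/17289.66 × 100 = 134.384.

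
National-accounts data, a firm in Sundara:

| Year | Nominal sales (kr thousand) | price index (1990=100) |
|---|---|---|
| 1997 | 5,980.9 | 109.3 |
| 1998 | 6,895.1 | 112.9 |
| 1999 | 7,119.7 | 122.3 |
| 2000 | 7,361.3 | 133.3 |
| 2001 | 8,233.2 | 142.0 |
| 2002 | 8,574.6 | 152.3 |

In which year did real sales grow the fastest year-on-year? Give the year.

1998

1998: real = 6895.1/1.129 = 6107.26; growth vs 1997 (5472.00) = 11.61%.
1999: real = 7119.7/1.223 = 5821.50; growth vs 1998 (6107.26) = -4.68%.
2000: real = 7361.3/1.333 = 5522.36; growth vs 1999 (5821.50) = -5.14%.
2001: real = 8233.2/1.420 = 5798.03; growth vs 2000 (5522.36) = 4.99%.
2002: real = 8574.6/1.523 = 5630.07; growth vs 2001 (5798.03) = -2.90%.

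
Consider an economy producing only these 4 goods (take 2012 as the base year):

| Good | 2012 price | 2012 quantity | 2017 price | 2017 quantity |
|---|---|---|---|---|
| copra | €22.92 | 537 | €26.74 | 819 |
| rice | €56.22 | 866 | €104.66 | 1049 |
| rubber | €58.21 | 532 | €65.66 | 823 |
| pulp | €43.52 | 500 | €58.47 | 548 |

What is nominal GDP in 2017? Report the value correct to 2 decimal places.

Nominal GDP 2017 = Σ (p_2017 × q_2017) = 26.74·819 + 104.66·1049 + 65.66·823 + 58.47·548 = 217768.14.

€217768.14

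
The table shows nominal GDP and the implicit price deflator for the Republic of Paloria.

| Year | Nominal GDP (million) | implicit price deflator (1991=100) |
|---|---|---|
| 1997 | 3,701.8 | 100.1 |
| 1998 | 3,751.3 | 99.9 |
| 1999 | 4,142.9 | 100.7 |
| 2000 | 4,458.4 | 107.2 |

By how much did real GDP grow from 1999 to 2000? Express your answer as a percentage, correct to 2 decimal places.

Real GDP 1999 = 4142.9/1.007 = 4114.10.
Real GDP 2000 = 4458.4/1.072 = 4158.96.
Change = 4158.96/4114.10 − 1 = 0.0109.

1.09%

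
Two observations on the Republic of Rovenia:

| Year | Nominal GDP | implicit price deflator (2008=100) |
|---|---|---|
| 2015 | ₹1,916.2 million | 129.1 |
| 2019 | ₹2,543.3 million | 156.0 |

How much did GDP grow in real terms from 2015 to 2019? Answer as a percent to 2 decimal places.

9.84%

Deflate each year: 2015 → 1916.2/1.291 = 1484.28; 2019 → 2543.3/1.560 = 1630.32.
So real GDP changed by 1630.32/1484.28 − 1 = 0.0984, i.e. 9.84%.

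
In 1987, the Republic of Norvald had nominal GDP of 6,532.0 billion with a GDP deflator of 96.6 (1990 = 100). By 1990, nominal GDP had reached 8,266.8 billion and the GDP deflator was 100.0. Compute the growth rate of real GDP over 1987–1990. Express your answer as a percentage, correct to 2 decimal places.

22.26%

Deflate each year: 1987 → 6532.0/0.966 = 6761.90; 1990 → 8266.8/1.000 = 8266.80.
So real GDP changed by 8266.80/6761.90 − 1 = 0.2226, i.e. 22.26%.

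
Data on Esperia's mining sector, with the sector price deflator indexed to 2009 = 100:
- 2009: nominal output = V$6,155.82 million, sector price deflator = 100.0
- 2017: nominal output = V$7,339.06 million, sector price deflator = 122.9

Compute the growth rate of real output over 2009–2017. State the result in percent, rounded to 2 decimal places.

-2.99%

Real output 2009 = 6155.82 / 1.000 = 6155.82.
Real output 2017 = 7339.06 / 1.229 = 5971.57.
Real growth = 5971.57 / 6155.82 − 1 = -0.0299.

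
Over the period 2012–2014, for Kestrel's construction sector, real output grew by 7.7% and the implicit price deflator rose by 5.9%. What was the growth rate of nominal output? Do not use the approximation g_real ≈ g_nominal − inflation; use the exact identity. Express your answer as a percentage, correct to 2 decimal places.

14.05%

(1 + g_nom) = (1 + g_real)(1 + π) = 1.0770 × 1.0590 = 1.14054.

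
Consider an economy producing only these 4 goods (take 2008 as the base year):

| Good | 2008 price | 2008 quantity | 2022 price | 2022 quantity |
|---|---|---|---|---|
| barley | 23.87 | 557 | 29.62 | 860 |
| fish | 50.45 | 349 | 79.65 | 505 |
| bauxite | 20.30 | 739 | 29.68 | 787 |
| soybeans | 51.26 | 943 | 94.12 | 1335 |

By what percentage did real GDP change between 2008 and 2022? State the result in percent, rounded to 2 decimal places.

38.38%

Real GDP 2008 = Nominal GDP 2008 = 23.87·557 + 50.45·349 + 20.30·739 + 51.26·943 = 94242.52.
Real GDP 2022 (at 2008 prices) = 23.87·860 + 50.45·505 + 20.30·787 + 51.26·1335 = 130413.65.
Real growth = 130413.65/94242.52 − 1 = 0.3838.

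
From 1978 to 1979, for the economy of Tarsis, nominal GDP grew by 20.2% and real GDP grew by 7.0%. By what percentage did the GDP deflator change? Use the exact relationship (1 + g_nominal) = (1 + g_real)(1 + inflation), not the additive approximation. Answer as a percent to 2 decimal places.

(1 + g_nom) = (1 + g_real)(1 + π), so π = 1.2020 / 1.0700 − 1 = 0.12336.

12.34%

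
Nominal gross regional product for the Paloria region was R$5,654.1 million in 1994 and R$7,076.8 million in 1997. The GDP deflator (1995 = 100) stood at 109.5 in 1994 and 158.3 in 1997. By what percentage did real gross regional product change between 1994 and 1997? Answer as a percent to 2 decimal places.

-13.42%

Real gross regional product 1994 = 5654.1 / 1.095 = 5163.56.
Real gross regional product 1997 = 7076.8 / 1.583 = 4470.50.
Real growth = 4470.50 / 5163.56 − 1 = -0.1342.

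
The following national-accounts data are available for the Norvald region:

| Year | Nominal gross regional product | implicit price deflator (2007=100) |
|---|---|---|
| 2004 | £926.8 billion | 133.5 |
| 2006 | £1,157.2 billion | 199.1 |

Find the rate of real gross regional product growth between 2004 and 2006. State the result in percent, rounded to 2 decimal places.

Real gross regional product 2004 = 926.8 / 1.335 = 694.23.
Real gross regional product 2006 = 1157.2 / 1.991 = 581.22.
Real growth = 581.22 / 694.23 − 1 = -0.1628.

-16.28%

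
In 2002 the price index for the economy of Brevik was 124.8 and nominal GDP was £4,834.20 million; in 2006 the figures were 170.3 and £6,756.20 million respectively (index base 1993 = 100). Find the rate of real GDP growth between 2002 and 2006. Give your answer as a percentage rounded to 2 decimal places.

2.42%

Deflate each year: 2002 → 4834.20/1.248 = 3873.56; 2006 → 6756.20/1.703 = 3967.23.
So real GDP changed by 3967.23/3873.56 − 1 = 0.0242, i.e. 2.42%.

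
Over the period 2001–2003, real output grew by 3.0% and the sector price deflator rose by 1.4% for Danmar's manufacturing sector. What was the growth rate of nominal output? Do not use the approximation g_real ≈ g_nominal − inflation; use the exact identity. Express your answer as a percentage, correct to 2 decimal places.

(1 + g_nom) = (1 + g_real)(1 + π) = 1.0300 × 1.0140 = 1.04442.

4.44%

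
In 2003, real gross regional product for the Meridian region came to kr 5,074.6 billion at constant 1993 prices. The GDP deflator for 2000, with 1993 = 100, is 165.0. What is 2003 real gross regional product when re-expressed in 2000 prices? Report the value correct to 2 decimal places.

kr 8,373.09 billion

Real gross regional product in 2000 prices = Real gross regional product in 1993 prices × (P_2000/P_1993) = 5074.6 × 1.650 = 8373.09.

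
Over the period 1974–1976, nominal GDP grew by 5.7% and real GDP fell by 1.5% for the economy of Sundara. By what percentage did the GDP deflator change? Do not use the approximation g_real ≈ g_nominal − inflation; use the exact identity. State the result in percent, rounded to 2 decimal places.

(1 + g_nom) = (1 + g_real)(1 + π), so π = 1.0570 / 0.9850 − 1 = 0.07310.

7.31%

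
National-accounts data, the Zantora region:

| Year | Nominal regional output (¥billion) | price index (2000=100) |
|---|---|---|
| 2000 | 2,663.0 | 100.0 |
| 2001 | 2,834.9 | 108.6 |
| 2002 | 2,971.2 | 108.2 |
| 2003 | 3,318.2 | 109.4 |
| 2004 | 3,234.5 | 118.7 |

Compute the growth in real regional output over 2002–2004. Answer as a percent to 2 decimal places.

Real regional output 2002 = 2971.2/1.082 = 2746.03.
Real regional output 2004 = 3234.5/1.187 = 2724.94.
Change = 2724.94/2746.03 − 1 = -0.0077.

-0.77%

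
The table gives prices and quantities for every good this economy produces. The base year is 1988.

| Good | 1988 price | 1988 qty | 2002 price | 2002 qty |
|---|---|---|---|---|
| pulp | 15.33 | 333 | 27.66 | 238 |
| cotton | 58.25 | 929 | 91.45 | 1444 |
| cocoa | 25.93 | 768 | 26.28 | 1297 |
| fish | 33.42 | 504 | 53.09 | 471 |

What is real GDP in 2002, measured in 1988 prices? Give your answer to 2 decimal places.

Real GDP 2002 = Σ (p_1988 × q_2002) = 15.33·238 + 58.25·1444 + 25.93·1297 + 33.42·471 = 137133.57.

137133.57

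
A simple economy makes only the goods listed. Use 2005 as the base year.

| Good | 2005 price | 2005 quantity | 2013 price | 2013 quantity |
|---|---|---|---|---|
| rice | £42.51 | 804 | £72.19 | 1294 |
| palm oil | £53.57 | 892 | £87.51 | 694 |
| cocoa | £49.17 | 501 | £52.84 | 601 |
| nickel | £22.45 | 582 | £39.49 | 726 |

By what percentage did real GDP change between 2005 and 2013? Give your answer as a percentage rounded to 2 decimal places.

Real GDP 2005 = Nominal GDP 2005 = 42.51·804 + 53.57·892 + 49.17·501 + 22.45·582 = 119662.55.
Real GDP 2013 (at 2005 prices) = 42.51·1294 + 53.57·694 + 49.17·601 + 22.45·726 = 138035.39.
Real growth = 138035.39/119662.55 − 1 = 0.1535.

15.35%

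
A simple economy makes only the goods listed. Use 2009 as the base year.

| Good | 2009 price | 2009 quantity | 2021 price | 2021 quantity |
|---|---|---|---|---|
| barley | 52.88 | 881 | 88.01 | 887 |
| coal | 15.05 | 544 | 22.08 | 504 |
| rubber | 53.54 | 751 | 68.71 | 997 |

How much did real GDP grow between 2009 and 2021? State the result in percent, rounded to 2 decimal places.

13.57%

Real GDP 2009 = Nominal GDP 2009 = 52.88·881 + 15.05·544 + 53.54·751 = 94983.02.
Real GDP 2021 (at 2009 prices) = 52.88·887 + 15.05·504 + 53.54·997 = 107869.14.
Real growth = 107869.14/94983.02 − 1 = 0.1357.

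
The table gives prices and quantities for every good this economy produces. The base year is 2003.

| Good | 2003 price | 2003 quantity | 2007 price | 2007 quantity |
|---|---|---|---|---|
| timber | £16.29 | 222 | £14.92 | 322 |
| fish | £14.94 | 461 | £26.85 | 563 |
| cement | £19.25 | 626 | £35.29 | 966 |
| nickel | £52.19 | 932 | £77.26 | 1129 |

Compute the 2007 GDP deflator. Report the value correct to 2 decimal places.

154.91

Nominal GDP 2007 = 14.92·322 + 26.85·563 + 35.29·966 + 77.26·1129 = 141237.47.
Real GDP 2007 (at 2003 prices) = 16.29·322 + 14.94·563 + 19.25·966 + 52.19·1129 = 91174.61.
Deflator = Nominal/Real × 100 = 141237.47/91174.61 × 100 = 154.909.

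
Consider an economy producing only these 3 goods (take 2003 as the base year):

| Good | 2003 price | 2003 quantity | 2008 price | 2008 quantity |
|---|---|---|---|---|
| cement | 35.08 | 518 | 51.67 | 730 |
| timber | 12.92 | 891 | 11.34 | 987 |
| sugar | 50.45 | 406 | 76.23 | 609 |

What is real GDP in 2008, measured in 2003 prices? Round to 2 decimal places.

69084.49

Real GDP 2008 = Σ (p_2003 × q_2008) = 35.08·730 + 12.92·987 + 50.45·609 = 69084.49.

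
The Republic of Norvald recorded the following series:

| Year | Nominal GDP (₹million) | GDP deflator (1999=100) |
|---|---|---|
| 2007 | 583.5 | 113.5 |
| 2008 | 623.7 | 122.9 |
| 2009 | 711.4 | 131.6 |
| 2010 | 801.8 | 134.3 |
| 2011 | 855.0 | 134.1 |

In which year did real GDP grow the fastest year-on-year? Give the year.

2010

2008: real = 623.7/1.229 = 507.49; growth vs 2007 (514.10) = -1.29%.
2009: real = 711.4/1.316 = 540.58; growth vs 2008 (507.49) = 6.52%.
2010: real = 801.8/1.343 = 597.02; growth vs 2009 (540.58) = 10.44%.
2011: real = 855.0/1.341 = 637.58; growth vs 2010 (597.02) = 6.79%.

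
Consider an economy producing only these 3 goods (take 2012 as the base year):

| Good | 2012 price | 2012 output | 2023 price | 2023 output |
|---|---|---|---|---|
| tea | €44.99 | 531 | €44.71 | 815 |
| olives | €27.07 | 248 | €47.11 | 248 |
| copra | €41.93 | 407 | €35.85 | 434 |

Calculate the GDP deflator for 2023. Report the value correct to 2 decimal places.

Nominal GDP 2023 = 44.71·815 + 47.11·248 + 35.85·434 = 63680.83.
Real GDP 2023 (at 2012 prices) = 44.99·815 + 27.07·248 + 41.93·434 = 61577.83.
Deflator = Nominal/Real × 100 = 63680.83/61577.83 × 100 = 103.415.

103.42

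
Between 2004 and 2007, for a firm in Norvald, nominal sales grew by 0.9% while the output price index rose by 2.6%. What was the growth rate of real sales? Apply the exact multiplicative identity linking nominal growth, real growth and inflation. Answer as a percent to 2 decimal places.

-1.66%

(1 + g_nom) = (1 + g_real)(1 + π), so g_real = 1.0090 / 1.0260 − 1 = -0.01657.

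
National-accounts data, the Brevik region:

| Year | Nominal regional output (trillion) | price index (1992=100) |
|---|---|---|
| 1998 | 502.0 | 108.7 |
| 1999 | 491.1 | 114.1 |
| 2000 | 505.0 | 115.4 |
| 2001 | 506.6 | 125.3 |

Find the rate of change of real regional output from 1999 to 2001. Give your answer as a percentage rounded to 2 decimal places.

-6.06%

Real regional output 1999 = 491.1/1.141 = 430.41.
Real regional output 2001 = 506.6/1.253 = 404.31.
Change = 404.31/430.41 − 1 = -0.0606.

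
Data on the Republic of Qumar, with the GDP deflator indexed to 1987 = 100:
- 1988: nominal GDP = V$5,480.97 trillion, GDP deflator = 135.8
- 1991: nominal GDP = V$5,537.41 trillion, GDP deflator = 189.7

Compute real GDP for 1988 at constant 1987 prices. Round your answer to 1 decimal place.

V$4,036.1 trillion

Real GDP = Nominal / (GDP deflator/100) = 5480.97 / 1.358 = 4036.06.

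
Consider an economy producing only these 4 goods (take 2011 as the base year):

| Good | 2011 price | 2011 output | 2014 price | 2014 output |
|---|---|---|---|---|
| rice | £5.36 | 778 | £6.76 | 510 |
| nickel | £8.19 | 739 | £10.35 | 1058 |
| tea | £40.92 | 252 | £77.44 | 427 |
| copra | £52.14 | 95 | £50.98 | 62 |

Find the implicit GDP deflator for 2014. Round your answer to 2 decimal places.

Nominal GDP 2014 = 6.76·510 + 10.35·1058 + 77.44·427 + 50.98·62 = 50625.54.
Real GDP 2014 (at 2011 prices) = 5.36·510 + 8.19·1058 + 40.92·427 + 52.14·62 = 32104.14.
Deflator = Nominal/Real × 100 = 50625.54/32104.14 × 100 = 157.692.

157.69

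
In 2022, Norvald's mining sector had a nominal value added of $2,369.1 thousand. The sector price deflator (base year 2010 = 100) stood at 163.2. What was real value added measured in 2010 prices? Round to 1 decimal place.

Real value added = Nominal / (sector price deflator/100) = 2369.1 / 1.632 = 1451.65.

$1,451.7 thousand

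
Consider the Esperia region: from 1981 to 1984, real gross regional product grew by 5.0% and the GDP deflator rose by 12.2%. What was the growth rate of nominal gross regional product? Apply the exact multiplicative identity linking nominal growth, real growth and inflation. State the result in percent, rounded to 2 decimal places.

(1 + g_nom) = (1 + g_real)(1 + π) = 1.0500 × 1.1220 = 1.17810.

17.81%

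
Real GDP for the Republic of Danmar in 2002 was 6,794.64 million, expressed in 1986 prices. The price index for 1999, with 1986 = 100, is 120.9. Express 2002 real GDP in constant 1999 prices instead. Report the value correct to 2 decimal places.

Real GDP in 1999 prices = Real GDP in 1986 prices × (P_1999/P_1986) = 6794.64 × 1.209 = 8214.72.

8,214.72 million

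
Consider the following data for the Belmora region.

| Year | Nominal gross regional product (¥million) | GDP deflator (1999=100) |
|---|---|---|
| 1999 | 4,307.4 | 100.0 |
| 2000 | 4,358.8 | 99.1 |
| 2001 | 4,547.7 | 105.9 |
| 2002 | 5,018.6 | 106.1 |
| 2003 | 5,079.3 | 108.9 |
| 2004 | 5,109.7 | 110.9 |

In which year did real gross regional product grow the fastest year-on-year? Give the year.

2000: real = 4358.8/0.991 = 4398.39; growth vs 1999 (4307.40) = 2.11%.
2001: real = 4547.7/1.059 = 4294.33; growth vs 2000 (4398.39) = -2.37%.
2002: real = 5018.6/1.061 = 4730.07; growth vs 2001 (4294.33) = 10.15%.
2003: real = 5079.3/1.089 = 4664.19; growth vs 2002 (4730.07) = -1.39%.
2004: real = 5109.7/1.109 = 4607.48; growth vs 2003 (4664.19) = -1.22%.

2002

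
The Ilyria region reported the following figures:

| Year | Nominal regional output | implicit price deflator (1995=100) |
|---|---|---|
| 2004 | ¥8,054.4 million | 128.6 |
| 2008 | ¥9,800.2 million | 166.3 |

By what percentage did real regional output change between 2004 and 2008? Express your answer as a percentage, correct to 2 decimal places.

-5.91%

Deflate each year: 2004 → 8054.4/1.286 = 6263.14; 2008 → 9800.2/1.663 = 5893.08.
So real regional output changed by 5893.08/6263.14 − 1 = -0.0591, i.e. -5.91%.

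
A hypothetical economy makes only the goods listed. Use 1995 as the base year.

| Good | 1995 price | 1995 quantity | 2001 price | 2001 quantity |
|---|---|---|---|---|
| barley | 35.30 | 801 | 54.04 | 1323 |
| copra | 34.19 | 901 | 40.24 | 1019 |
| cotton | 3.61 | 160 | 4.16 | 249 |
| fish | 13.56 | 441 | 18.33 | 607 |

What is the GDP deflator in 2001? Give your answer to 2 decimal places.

137.49

Nominal GDP 2001 = 54.04·1323 + 40.24·1019 + 4.16·249 + 18.33·607 = 124661.63.
Real GDP 2001 (at 1995 prices) = 35.30·1323 + 34.19·1019 + 3.61·249 + 13.56·607 = 90671.32.
Deflator = Nominal/Real × 100 = 124661.63/90671.32 × 100 = 137.487.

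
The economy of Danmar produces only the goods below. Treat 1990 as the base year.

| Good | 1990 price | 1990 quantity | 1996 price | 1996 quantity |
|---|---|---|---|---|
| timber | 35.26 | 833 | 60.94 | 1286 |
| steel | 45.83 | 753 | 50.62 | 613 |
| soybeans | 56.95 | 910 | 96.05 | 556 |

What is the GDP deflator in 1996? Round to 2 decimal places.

Nominal GDP 1996 = 60.94·1286 + 50.62·613 + 96.05·556 = 162802.70.
Real GDP 1996 (at 1990 prices) = 35.26·1286 + 45.83·613 + 56.95·556 = 105102.35.
Deflator = Nominal/Real × 100 = 162802.70/105102.35 × 100 = 154.899.

154.90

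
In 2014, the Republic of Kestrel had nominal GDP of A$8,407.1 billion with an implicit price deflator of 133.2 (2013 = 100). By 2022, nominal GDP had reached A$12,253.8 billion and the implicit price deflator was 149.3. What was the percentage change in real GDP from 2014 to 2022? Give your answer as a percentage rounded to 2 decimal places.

Real GDP 2014 = 8407.1 / 1.332 = 6311.64.
Real GDP 2022 = 12253.8 / 1.493 = 8207.50.
Real growth = 8207.50 / 6311.64 − 1 = 0.3004.

30.04%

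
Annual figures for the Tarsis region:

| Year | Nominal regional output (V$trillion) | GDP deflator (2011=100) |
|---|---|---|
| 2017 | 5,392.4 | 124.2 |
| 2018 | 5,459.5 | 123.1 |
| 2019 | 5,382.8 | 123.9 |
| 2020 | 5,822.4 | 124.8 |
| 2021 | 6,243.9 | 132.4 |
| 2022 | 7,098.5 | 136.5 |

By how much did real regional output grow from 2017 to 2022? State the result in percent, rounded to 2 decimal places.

Real regional output 2017 = 5392.4/1.242 = 4341.71.
Real regional output 2022 = 7098.5/1.365 = 5200.37.
Change = 5200.37/4341.71 − 1 = 0.1978.

19.78%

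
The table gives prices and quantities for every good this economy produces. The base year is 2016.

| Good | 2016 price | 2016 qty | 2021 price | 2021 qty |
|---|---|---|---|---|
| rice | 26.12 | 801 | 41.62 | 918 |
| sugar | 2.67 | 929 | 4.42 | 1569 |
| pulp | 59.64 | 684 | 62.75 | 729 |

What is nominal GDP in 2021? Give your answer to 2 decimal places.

Nominal GDP 2021 = Σ (p_2021 × q_2021) = 41.62·918 + 4.42·1569 + 62.75·729 = 90886.89.

90886.89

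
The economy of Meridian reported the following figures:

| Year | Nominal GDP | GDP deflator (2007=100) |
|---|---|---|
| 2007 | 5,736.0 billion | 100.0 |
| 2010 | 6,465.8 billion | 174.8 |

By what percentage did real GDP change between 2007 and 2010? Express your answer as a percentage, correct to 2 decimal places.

-35.51%

Real GDP 2007 = 5736.0 / 1.000 = 5736.00.
Real GDP 2010 = 6465.8 / 1.748 = 3698.97.
Real growth = 3698.97 / 5736.00 − 1 = -0.3551.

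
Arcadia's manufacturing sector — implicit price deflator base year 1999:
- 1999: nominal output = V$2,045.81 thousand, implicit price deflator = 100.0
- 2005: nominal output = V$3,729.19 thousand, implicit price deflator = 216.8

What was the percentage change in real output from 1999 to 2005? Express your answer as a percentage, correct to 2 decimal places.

-15.92%

Deflate each year: 1999 → 2045.81/1.000 = 2045.81; 2005 → 3729.19/2.168 = 1720.11.
So real output changed by 1720.11/2045.81 − 1 = -0.1592, i.e. -15.92%.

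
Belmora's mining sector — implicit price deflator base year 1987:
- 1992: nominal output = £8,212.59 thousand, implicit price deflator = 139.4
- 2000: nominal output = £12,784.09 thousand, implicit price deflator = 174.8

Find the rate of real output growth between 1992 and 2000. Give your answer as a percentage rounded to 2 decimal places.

Real output 1992 = 8212.59 / 1.394 = 5891.38.
Real output 2000 = 12784.09 / 1.748 = 7313.55.
Real growth = 7313.55 / 5891.38 − 1 = 0.2414.

24.14%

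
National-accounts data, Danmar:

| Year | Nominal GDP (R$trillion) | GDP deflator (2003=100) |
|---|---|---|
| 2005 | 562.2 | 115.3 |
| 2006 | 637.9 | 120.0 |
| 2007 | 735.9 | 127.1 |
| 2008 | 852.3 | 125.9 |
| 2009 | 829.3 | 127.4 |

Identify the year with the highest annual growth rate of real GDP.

2008

2006: real = 637.9/1.200 = 531.58; growth vs 2005 (487.60) = 9.02%.
2007: real = 735.9/1.271 = 578.99; growth vs 2006 (531.58) = 8.92%.
2008: real = 852.3/1.259 = 676.97; growth vs 2007 (578.99) = 16.92%.
2009: real = 829.3/1.274 = 650.94; growth vs 2008 (676.97) = -3.85%.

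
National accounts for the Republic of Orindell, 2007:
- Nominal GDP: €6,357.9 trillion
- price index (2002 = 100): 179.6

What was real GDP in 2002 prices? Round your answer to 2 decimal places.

Real GDP = Nominal / (price index/100) = 6357.9 / 1.796 = 3540.03.

€3,540.03 trillion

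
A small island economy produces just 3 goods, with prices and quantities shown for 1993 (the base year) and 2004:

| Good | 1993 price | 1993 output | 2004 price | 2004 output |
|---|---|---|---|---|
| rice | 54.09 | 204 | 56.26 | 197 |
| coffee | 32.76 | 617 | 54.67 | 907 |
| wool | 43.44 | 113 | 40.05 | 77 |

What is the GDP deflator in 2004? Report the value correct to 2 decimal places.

145.84

Nominal GDP 2004 = 56.26·197 + 54.67·907 + 40.05·77 = 63752.76.
Real GDP 2004 (at 1993 prices) = 54.09·197 + 32.76·907 + 43.44·77 = 43713.93.
Deflator = Nominal/Real × 100 = 63752.76/43713.93 × 100 = 145.841.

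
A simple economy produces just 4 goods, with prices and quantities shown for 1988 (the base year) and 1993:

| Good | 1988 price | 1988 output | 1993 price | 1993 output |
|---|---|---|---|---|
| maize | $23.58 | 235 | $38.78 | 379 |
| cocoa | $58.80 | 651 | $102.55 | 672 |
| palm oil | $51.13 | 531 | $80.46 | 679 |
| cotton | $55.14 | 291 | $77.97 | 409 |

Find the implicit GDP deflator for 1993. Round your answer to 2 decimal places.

Nominal GDP 1993 = 38.78·379 + 102.55·672 + 80.46·679 + 77.97·409 = 170133.29.
Real GDP 1993 (at 1988 prices) = 23.58·379 + 58.80·672 + 51.13·679 + 55.14·409 = 105719.95.
Deflator = Nominal/Real × 100 = 170133.29/105719.95 × 100 = 160.928.

160.93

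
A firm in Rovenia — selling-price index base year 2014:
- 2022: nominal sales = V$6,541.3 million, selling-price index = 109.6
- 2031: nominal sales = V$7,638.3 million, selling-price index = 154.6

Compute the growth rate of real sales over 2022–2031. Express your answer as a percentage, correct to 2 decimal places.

Deflate each year: 2022 → 6541.3/1.096 = 5968.34; 2031 → 7638.3/1.546 = 4940.69.
So real sales changed by 4940.69/5968.34 − 1 = -0.1722, i.e. -17.22%.

-17.22%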